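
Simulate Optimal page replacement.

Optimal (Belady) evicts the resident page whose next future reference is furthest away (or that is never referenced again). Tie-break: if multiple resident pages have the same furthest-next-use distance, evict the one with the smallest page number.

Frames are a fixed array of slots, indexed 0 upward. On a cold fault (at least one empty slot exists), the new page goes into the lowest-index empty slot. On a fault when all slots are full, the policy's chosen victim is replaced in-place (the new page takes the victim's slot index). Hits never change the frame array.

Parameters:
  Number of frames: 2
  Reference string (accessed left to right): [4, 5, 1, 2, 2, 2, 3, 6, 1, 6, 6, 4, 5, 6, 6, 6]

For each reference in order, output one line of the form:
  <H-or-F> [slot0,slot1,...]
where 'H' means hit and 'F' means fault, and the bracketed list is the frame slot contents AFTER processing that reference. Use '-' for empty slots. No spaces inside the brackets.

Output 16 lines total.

F [4,-]
F [4,5]
F [4,1]
F [2,1]
H [2,1]
H [2,1]
F [3,1]
F [6,1]
H [6,1]
H [6,1]
H [6,1]
F [6,4]
F [6,5]
H [6,5]
H [6,5]
H [6,5]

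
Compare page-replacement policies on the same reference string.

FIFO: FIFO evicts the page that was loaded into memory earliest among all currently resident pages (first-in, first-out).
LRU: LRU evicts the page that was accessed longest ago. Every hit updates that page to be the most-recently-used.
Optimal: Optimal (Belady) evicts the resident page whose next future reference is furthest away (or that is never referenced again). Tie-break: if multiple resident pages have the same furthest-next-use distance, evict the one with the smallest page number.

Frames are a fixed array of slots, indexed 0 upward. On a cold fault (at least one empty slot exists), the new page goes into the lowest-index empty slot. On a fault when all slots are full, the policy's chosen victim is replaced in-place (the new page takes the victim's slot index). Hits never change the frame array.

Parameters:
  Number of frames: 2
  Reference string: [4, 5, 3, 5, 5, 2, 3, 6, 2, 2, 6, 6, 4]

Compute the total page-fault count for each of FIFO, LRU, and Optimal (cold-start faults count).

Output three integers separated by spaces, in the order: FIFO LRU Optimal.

Answer: 6 8 6

Derivation:
--- FIFO ---
  step 0: ref 4 -> FAULT, frames=[4,-] (faults so far: 1)
  step 1: ref 5 -> FAULT, frames=[4,5] (faults so far: 2)
  step 2: ref 3 -> FAULT, evict 4, frames=[3,5] (faults so far: 3)
  step 3: ref 5 -> HIT, frames=[3,5] (faults so far: 3)
  step 4: ref 5 -> HIT, frames=[3,5] (faults so far: 3)
  step 5: ref 2 -> FAULT, evict 5, frames=[3,2] (faults so far: 4)
  step 6: ref 3 -> HIT, frames=[3,2] (faults so far: 4)
  step 7: ref 6 -> FAULT, evict 3, frames=[6,2] (faults so far: 5)
  step 8: ref 2 -> HIT, frames=[6,2] (faults so far: 5)
  step 9: ref 2 -> HIT, frames=[6,2] (faults so far: 5)
  step 10: ref 6 -> HIT, frames=[6,2] (faults so far: 5)
  step 11: ref 6 -> HIT, frames=[6,2] (faults so far: 5)
  step 12: ref 4 -> FAULT, evict 2, frames=[6,4] (faults so far: 6)
  FIFO total faults: 6
--- LRU ---
  step 0: ref 4 -> FAULT, frames=[4,-] (faults so far: 1)
  step 1: ref 5 -> FAULT, frames=[4,5] (faults so far: 2)
  step 2: ref 3 -> FAULT, evict 4, frames=[3,5] (faults so far: 3)
  step 3: ref 5 -> HIT, frames=[3,5] (faults so far: 3)
  step 4: ref 5 -> HIT, frames=[3,5] (faults so far: 3)
  step 5: ref 2 -> FAULT, evict 3, frames=[2,5] (faults so far: 4)
  step 6: ref 3 -> FAULT, evict 5, frames=[2,3] (faults so far: 5)
  step 7: ref 6 -> FAULT, evict 2, frames=[6,3] (faults so far: 6)
  step 8: ref 2 -> FAULT, evict 3, frames=[6,2] (faults so far: 7)
  step 9: ref 2 -> HIT, frames=[6,2] (faults so far: 7)
  step 10: ref 6 -> HIT, frames=[6,2] (faults so far: 7)
  step 11: ref 6 -> HIT, frames=[6,2] (faults so far: 7)
  step 12: ref 4 -> FAULT, evict 2, frames=[6,4] (faults so far: 8)
  LRU total faults: 8
--- Optimal ---
  step 0: ref 4 -> FAULT, frames=[4,-] (faults so far: 1)
  step 1: ref 5 -> FAULT, frames=[4,5] (faults so far: 2)
  step 2: ref 3 -> FAULT, evict 4, frames=[3,5] (faults so far: 3)
  step 3: ref 5 -> HIT, frames=[3,5] (faults so far: 3)
  step 4: ref 5 -> HIT, frames=[3,5] (faults so far: 3)
  step 5: ref 2 -> FAULT, evict 5, frames=[3,2] (faults so far: 4)
  step 6: ref 3 -> HIT, frames=[3,2] (faults so far: 4)
  step 7: ref 6 -> FAULT, evict 3, frames=[6,2] (faults so far: 5)
  step 8: ref 2 -> HIT, frames=[6,2] (faults so far: 5)
  step 9: ref 2 -> HIT, frames=[6,2] (faults so far: 5)
  step 10: ref 6 -> HIT, frames=[6,2] (faults so far: 5)
  step 11: ref 6 -> HIT, frames=[6,2] (faults so far: 5)
  step 12: ref 4 -> FAULT, evict 2, frames=[6,4] (faults so far: 6)
  Optimal total faults: 6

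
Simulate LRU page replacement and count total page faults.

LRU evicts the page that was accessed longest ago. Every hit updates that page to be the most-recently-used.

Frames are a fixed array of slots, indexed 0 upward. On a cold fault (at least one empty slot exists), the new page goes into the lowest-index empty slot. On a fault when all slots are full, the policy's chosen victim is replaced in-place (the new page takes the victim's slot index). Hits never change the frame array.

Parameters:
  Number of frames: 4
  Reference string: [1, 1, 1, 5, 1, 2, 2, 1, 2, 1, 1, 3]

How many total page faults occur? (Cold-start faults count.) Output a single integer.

Step 0: ref 1 → FAULT, frames=[1,-,-,-]
Step 1: ref 1 → HIT, frames=[1,-,-,-]
Step 2: ref 1 → HIT, frames=[1,-,-,-]
Step 3: ref 5 → FAULT, frames=[1,5,-,-]
Step 4: ref 1 → HIT, frames=[1,5,-,-]
Step 5: ref 2 → FAULT, frames=[1,5,2,-]
Step 6: ref 2 → HIT, frames=[1,5,2,-]
Step 7: ref 1 → HIT, frames=[1,5,2,-]
Step 8: ref 2 → HIT, frames=[1,5,2,-]
Step 9: ref 1 → HIT, frames=[1,5,2,-]
Step 10: ref 1 → HIT, frames=[1,5,2,-]
Step 11: ref 3 → FAULT, frames=[1,5,2,3]
Total faults: 4

Answer: 4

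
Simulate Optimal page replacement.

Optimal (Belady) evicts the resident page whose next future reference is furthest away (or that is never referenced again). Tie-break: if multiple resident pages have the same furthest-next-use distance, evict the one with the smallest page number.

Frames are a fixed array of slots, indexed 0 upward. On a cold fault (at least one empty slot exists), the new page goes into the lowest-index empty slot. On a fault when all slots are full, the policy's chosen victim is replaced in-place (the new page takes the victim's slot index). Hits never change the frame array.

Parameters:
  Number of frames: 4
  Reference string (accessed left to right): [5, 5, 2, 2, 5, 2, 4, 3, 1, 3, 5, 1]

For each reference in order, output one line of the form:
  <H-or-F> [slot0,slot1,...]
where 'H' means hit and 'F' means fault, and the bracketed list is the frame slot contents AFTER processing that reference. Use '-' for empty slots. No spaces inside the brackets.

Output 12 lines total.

F [5,-,-,-]
H [5,-,-,-]
F [5,2,-,-]
H [5,2,-,-]
H [5,2,-,-]
H [5,2,-,-]
F [5,2,4,-]
F [5,2,4,3]
F [5,1,4,3]
H [5,1,4,3]
H [5,1,4,3]
H [5,1,4,3]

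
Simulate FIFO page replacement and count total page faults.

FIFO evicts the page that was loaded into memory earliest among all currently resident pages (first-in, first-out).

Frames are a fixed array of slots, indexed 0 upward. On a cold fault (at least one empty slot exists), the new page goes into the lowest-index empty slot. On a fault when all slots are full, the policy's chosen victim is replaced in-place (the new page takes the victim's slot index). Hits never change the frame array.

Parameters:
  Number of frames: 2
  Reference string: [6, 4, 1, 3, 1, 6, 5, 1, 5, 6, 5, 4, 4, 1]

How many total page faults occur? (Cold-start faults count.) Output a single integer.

Answer: 11

Derivation:
Step 0: ref 6 → FAULT, frames=[6,-]
Step 1: ref 4 → FAULT, frames=[6,4]
Step 2: ref 1 → FAULT (evict 6), frames=[1,4]
Step 3: ref 3 → FAULT (evict 4), frames=[1,3]
Step 4: ref 1 → HIT, frames=[1,3]
Step 5: ref 6 → FAULT (evict 1), frames=[6,3]
Step 6: ref 5 → FAULT (evict 3), frames=[6,5]
Step 7: ref 1 → FAULT (evict 6), frames=[1,5]
Step 8: ref 5 → HIT, frames=[1,5]
Step 9: ref 6 → FAULT (evict 5), frames=[1,6]
Step 10: ref 5 → FAULT (evict 1), frames=[5,6]
Step 11: ref 4 → FAULT (evict 6), frames=[5,4]
Step 12: ref 4 → HIT, frames=[5,4]
Step 13: ref 1 → FAULT (evict 5), frames=[1,4]
Total faults: 11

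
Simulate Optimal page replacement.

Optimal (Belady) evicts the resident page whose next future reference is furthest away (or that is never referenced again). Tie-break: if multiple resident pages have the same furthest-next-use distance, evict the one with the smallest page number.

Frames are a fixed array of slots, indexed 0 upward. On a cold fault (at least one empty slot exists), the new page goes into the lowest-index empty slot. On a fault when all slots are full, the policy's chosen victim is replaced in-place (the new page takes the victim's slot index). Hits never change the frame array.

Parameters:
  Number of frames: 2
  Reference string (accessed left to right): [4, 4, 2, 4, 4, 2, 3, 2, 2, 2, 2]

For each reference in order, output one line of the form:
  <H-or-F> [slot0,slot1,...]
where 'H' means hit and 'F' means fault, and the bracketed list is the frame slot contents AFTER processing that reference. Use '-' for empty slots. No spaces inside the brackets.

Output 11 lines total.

F [4,-]
H [4,-]
F [4,2]
H [4,2]
H [4,2]
H [4,2]
F [3,2]
H [3,2]
H [3,2]
H [3,2]
H [3,2]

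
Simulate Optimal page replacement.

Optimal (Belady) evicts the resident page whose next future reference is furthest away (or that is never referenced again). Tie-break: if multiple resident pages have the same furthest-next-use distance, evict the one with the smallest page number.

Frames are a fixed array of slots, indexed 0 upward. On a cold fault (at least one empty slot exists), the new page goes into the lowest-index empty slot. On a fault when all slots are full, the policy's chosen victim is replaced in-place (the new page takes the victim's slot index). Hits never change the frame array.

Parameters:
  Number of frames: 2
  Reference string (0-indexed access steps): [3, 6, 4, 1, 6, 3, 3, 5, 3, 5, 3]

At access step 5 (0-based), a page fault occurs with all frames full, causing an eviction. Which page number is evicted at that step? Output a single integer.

Step 0: ref 3 -> FAULT, frames=[3,-]
Step 1: ref 6 -> FAULT, frames=[3,6]
Step 2: ref 4 -> FAULT, evict 3, frames=[4,6]
Step 3: ref 1 -> FAULT, evict 4, frames=[1,6]
Step 4: ref 6 -> HIT, frames=[1,6]
Step 5: ref 3 -> FAULT, evict 1, frames=[3,6]
At step 5: evicted page 1

Answer: 1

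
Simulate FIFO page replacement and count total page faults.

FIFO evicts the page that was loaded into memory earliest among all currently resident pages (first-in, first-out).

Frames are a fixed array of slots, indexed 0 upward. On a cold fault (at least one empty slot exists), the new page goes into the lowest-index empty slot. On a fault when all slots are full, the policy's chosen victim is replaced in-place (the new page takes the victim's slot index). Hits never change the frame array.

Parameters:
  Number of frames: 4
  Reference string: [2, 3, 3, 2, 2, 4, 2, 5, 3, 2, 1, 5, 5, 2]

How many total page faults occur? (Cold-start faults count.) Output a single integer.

Step 0: ref 2 → FAULT, frames=[2,-,-,-]
Step 1: ref 3 → FAULT, frames=[2,3,-,-]
Step 2: ref 3 → HIT, frames=[2,3,-,-]
Step 3: ref 2 → HIT, frames=[2,3,-,-]
Step 4: ref 2 → HIT, frames=[2,3,-,-]
Step 5: ref 4 → FAULT, frames=[2,3,4,-]
Step 6: ref 2 → HIT, frames=[2,3,4,-]
Step 7: ref 5 → FAULT, frames=[2,3,4,5]
Step 8: ref 3 → HIT, frames=[2,3,4,5]
Step 9: ref 2 → HIT, frames=[2,3,4,5]
Step 10: ref 1 → FAULT (evict 2), frames=[1,3,4,5]
Step 11: ref 5 → HIT, frames=[1,3,4,5]
Step 12: ref 5 → HIT, frames=[1,3,4,5]
Step 13: ref 2 → FAULT (evict 3), frames=[1,2,4,5]
Total faults: 6

Answer: 6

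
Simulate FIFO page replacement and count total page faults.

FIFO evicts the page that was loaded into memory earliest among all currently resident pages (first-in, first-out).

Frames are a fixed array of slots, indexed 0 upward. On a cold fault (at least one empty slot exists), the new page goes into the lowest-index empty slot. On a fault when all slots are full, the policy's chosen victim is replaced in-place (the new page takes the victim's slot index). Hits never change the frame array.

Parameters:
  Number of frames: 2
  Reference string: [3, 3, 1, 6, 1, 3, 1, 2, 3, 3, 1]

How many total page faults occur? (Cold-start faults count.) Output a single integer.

Step 0: ref 3 → FAULT, frames=[3,-]
Step 1: ref 3 → HIT, frames=[3,-]
Step 2: ref 1 → FAULT, frames=[3,1]
Step 3: ref 6 → FAULT (evict 3), frames=[6,1]
Step 4: ref 1 → HIT, frames=[6,1]
Step 5: ref 3 → FAULT (evict 1), frames=[6,3]
Step 6: ref 1 → FAULT (evict 6), frames=[1,3]
Step 7: ref 2 → FAULT (evict 3), frames=[1,2]
Step 8: ref 3 → FAULT (evict 1), frames=[3,2]
Step 9: ref 3 → HIT, frames=[3,2]
Step 10: ref 1 → FAULT (evict 2), frames=[3,1]
Total faults: 8

Answer: 8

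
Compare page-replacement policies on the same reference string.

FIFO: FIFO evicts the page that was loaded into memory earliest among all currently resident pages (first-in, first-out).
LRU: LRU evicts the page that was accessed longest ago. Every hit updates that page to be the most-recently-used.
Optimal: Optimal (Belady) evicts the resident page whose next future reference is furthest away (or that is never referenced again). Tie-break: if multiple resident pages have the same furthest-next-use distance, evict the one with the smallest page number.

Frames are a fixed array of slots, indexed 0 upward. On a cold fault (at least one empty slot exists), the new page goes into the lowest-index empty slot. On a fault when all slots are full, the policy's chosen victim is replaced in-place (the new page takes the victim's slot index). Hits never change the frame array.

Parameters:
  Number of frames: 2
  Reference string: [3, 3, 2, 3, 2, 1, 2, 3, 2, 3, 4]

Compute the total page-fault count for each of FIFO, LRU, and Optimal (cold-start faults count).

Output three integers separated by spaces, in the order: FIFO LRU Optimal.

Answer: 6 5 5

Derivation:
--- FIFO ---
  step 0: ref 3 -> FAULT, frames=[3,-] (faults so far: 1)
  step 1: ref 3 -> HIT, frames=[3,-] (faults so far: 1)
  step 2: ref 2 -> FAULT, frames=[3,2] (faults so far: 2)
  step 3: ref 3 -> HIT, frames=[3,2] (faults so far: 2)
  step 4: ref 2 -> HIT, frames=[3,2] (faults so far: 2)
  step 5: ref 1 -> FAULT, evict 3, frames=[1,2] (faults so far: 3)
  step 6: ref 2 -> HIT, frames=[1,2] (faults so far: 3)
  step 7: ref 3 -> FAULT, evict 2, frames=[1,3] (faults so far: 4)
  step 8: ref 2 -> FAULT, evict 1, frames=[2,3] (faults so far: 5)
  step 9: ref 3 -> HIT, frames=[2,3] (faults so far: 5)
  step 10: ref 4 -> FAULT, evict 3, frames=[2,4] (faults so far: 6)
  FIFO total faults: 6
--- LRU ---
  step 0: ref 3 -> FAULT, frames=[3,-] (faults so far: 1)
  step 1: ref 3 -> HIT, frames=[3,-] (faults so far: 1)
  step 2: ref 2 -> FAULT, frames=[3,2] (faults so far: 2)
  step 3: ref 3 -> HIT, frames=[3,2] (faults so far: 2)
  step 4: ref 2 -> HIT, frames=[3,2] (faults so far: 2)
  step 5: ref 1 -> FAULT, evict 3, frames=[1,2] (faults so far: 3)
  step 6: ref 2 -> HIT, frames=[1,2] (faults so far: 3)
  step 7: ref 3 -> FAULT, evict 1, frames=[3,2] (faults so far: 4)
  step 8: ref 2 -> HIT, frames=[3,2] (faults so far: 4)
  step 9: ref 3 -> HIT, frames=[3,2] (faults so far: 4)
  step 10: ref 4 -> FAULT, evict 2, frames=[3,4] (faults so far: 5)
  LRU total faults: 5
--- Optimal ---
  step 0: ref 3 -> FAULT, frames=[3,-] (faults so far: 1)
  step 1: ref 3 -> HIT, frames=[3,-] (faults so far: 1)
  step 2: ref 2 -> FAULT, frames=[3,2] (faults so far: 2)
  step 3: ref 3 -> HIT, frames=[3,2] (faults so far: 2)
  step 4: ref 2 -> HIT, frames=[3,2] (faults so far: 2)
  step 5: ref 1 -> FAULT, evict 3, frames=[1,2] (faults so far: 3)
  step 6: ref 2 -> HIT, frames=[1,2] (faults so far: 3)
  step 7: ref 3 -> FAULT, evict 1, frames=[3,2] (faults so far: 4)
  step 8: ref 2 -> HIT, frames=[3,2] (faults so far: 4)
  step 9: ref 3 -> HIT, frames=[3,2] (faults so far: 4)
  step 10: ref 4 -> FAULT, evict 2, frames=[3,4] (faults so far: 5)
  Optimal total faults: 5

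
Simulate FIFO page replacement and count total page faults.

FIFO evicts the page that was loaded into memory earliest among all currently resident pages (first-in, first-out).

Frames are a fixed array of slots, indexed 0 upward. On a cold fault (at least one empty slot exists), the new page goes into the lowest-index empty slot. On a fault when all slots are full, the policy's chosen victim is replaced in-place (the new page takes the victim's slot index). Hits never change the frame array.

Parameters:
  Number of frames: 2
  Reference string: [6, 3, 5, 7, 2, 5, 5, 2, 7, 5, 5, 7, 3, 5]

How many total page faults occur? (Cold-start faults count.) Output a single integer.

Answer: 9

Derivation:
Step 0: ref 6 → FAULT, frames=[6,-]
Step 1: ref 3 → FAULT, frames=[6,3]
Step 2: ref 5 → FAULT (evict 6), frames=[5,3]
Step 3: ref 7 → FAULT (evict 3), frames=[5,7]
Step 4: ref 2 → FAULT (evict 5), frames=[2,7]
Step 5: ref 5 → FAULT (evict 7), frames=[2,5]
Step 6: ref 5 → HIT, frames=[2,5]
Step 7: ref 2 → HIT, frames=[2,5]
Step 8: ref 7 → FAULT (evict 2), frames=[7,5]
Step 9: ref 5 → HIT, frames=[7,5]
Step 10: ref 5 → HIT, frames=[7,5]
Step 11: ref 7 → HIT, frames=[7,5]
Step 12: ref 3 → FAULT (evict 5), frames=[7,3]
Step 13: ref 5 → FAULT (evict 7), frames=[5,3]
Total faults: 9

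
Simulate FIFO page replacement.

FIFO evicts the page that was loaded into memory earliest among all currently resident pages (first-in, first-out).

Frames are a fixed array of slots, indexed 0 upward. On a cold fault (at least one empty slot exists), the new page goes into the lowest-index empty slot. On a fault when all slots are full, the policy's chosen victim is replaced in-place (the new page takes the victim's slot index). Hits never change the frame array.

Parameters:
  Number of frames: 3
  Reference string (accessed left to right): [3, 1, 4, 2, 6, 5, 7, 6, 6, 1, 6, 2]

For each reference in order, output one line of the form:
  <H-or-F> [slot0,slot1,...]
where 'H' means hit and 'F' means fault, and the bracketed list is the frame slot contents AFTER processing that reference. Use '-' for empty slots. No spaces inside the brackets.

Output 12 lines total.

F [3,-,-]
F [3,1,-]
F [3,1,4]
F [2,1,4]
F [2,6,4]
F [2,6,5]
F [7,6,5]
H [7,6,5]
H [7,6,5]
F [7,1,5]
F [7,1,6]
F [2,1,6]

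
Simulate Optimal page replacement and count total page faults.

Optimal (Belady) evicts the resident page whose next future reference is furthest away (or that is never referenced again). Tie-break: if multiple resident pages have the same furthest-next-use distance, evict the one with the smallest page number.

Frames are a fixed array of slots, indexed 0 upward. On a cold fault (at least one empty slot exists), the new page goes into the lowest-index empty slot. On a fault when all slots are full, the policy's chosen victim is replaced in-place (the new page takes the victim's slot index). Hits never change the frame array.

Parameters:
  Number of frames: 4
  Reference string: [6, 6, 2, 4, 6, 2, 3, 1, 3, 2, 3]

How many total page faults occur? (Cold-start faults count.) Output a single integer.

Answer: 5

Derivation:
Step 0: ref 6 → FAULT, frames=[6,-,-,-]
Step 1: ref 6 → HIT, frames=[6,-,-,-]
Step 2: ref 2 → FAULT, frames=[6,2,-,-]
Step 3: ref 4 → FAULT, frames=[6,2,4,-]
Step 4: ref 6 → HIT, frames=[6,2,4,-]
Step 5: ref 2 → HIT, frames=[6,2,4,-]
Step 6: ref 3 → FAULT, frames=[6,2,4,3]
Step 7: ref 1 → FAULT (evict 4), frames=[6,2,1,3]
Step 8: ref 3 → HIT, frames=[6,2,1,3]
Step 9: ref 2 → HIT, frames=[6,2,1,3]
Step 10: ref 3 → HIT, frames=[6,2,1,3]
Total faults: 5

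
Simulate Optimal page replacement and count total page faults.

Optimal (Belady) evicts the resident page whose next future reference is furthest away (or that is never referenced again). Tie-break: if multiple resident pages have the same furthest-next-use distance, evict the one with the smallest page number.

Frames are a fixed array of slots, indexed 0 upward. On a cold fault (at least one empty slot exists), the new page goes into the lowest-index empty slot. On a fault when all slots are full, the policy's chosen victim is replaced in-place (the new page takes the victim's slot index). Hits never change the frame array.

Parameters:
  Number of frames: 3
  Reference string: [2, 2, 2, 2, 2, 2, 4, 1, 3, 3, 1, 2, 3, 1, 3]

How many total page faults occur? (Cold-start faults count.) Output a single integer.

Step 0: ref 2 → FAULT, frames=[2,-,-]
Step 1: ref 2 → HIT, frames=[2,-,-]
Step 2: ref 2 → HIT, frames=[2,-,-]
Step 3: ref 2 → HIT, frames=[2,-,-]
Step 4: ref 2 → HIT, frames=[2,-,-]
Step 5: ref 2 → HIT, frames=[2,-,-]
Step 6: ref 4 → FAULT, frames=[2,4,-]
Step 7: ref 1 → FAULT, frames=[2,4,1]
Step 8: ref 3 → FAULT (evict 4), frames=[2,3,1]
Step 9: ref 3 → HIT, frames=[2,3,1]
Step 10: ref 1 → HIT, frames=[2,3,1]
Step 11: ref 2 → HIT, frames=[2,3,1]
Step 12: ref 3 → HIT, frames=[2,3,1]
Step 13: ref 1 → HIT, frames=[2,3,1]
Step 14: ref 3 → HIT, frames=[2,3,1]
Total faults: 4

Answer: 4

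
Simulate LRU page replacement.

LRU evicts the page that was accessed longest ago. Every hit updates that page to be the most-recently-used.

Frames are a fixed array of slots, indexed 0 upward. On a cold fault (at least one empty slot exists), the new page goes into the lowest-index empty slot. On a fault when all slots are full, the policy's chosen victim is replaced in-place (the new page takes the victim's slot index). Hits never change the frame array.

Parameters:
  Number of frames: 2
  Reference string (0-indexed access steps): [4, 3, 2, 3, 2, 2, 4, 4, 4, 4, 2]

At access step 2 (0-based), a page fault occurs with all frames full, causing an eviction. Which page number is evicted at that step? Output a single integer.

Answer: 4

Derivation:
Step 0: ref 4 -> FAULT, frames=[4,-]
Step 1: ref 3 -> FAULT, frames=[4,3]
Step 2: ref 2 -> FAULT, evict 4, frames=[2,3]
At step 2: evicted page 4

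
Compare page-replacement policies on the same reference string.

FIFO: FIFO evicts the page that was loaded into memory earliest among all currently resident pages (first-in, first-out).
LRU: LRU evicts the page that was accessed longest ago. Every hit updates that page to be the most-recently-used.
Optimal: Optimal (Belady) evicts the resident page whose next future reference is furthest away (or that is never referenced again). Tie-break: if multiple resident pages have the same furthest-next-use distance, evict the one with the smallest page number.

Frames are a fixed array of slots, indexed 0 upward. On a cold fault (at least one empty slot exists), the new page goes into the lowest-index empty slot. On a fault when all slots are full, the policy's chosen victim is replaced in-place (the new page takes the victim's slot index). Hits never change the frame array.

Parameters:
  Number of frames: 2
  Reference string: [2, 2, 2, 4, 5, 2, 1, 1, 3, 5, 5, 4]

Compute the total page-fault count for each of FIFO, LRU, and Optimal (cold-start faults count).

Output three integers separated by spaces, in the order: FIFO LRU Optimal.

Answer: 8 8 6

Derivation:
--- FIFO ---
  step 0: ref 2 -> FAULT, frames=[2,-] (faults so far: 1)
  step 1: ref 2 -> HIT, frames=[2,-] (faults so far: 1)
  step 2: ref 2 -> HIT, frames=[2,-] (faults so far: 1)
  step 3: ref 4 -> FAULT, frames=[2,4] (faults so far: 2)
  step 4: ref 5 -> FAULT, evict 2, frames=[5,4] (faults so far: 3)
  step 5: ref 2 -> FAULT, evict 4, frames=[5,2] (faults so far: 4)
  step 6: ref 1 -> FAULT, evict 5, frames=[1,2] (faults so far: 5)
  step 7: ref 1 -> HIT, frames=[1,2] (faults so far: 5)
  step 8: ref 3 -> FAULT, evict 2, frames=[1,3] (faults so far: 6)
  step 9: ref 5 -> FAULT, evict 1, frames=[5,3] (faults so far: 7)
  step 10: ref 5 -> HIT, frames=[5,3] (faults so far: 7)
  step 11: ref 4 -> FAULT, evict 3, frames=[5,4] (faults so far: 8)
  FIFO total faults: 8
--- LRU ---
  step 0: ref 2 -> FAULT, frames=[2,-] (faults so far: 1)
  step 1: ref 2 -> HIT, frames=[2,-] (faults so far: 1)
  step 2: ref 2 -> HIT, frames=[2,-] (faults so far: 1)
  step 3: ref 4 -> FAULT, frames=[2,4] (faults so far: 2)
  step 4: ref 5 -> FAULT, evict 2, frames=[5,4] (faults so far: 3)
  step 5: ref 2 -> FAULT, evict 4, frames=[5,2] (faults so far: 4)
  step 6: ref 1 -> FAULT, evict 5, frames=[1,2] (faults so far: 5)
  step 7: ref 1 -> HIT, frames=[1,2] (faults so far: 5)
  step 8: ref 3 -> FAULT, evict 2, frames=[1,3] (faults so far: 6)
  step 9: ref 5 -> FAULT, evict 1, frames=[5,3] (faults so far: 7)
  step 10: ref 5 -> HIT, frames=[5,3] (faults so far: 7)
  step 11: ref 4 -> FAULT, evict 3, frames=[5,4] (faults so far: 8)
  LRU total faults: 8
--- Optimal ---
  step 0: ref 2 -> FAULT, frames=[2,-] (faults so far: 1)
  step 1: ref 2 -> HIT, frames=[2,-] (faults so far: 1)
  step 2: ref 2 -> HIT, frames=[2,-] (faults so far: 1)
  step 3: ref 4 -> FAULT, frames=[2,4] (faults so far: 2)
  step 4: ref 5 -> FAULT, evict 4, frames=[2,5] (faults so far: 3)
  step 5: ref 2 -> HIT, frames=[2,5] (faults so far: 3)
  step 6: ref 1 -> FAULT, evict 2, frames=[1,5] (faults so far: 4)
  step 7: ref 1 -> HIT, frames=[1,5] (faults so far: 4)
  step 8: ref 3 -> FAULT, evict 1, frames=[3,5] (faults so far: 5)
  step 9: ref 5 -> HIT, frames=[3,5] (faults so far: 5)
  step 10: ref 5 -> HIT, frames=[3,5] (faults so far: 5)
  step 11: ref 4 -> FAULT, evict 3, frames=[4,5] (faults so far: 6)
  Optimal total faults: 6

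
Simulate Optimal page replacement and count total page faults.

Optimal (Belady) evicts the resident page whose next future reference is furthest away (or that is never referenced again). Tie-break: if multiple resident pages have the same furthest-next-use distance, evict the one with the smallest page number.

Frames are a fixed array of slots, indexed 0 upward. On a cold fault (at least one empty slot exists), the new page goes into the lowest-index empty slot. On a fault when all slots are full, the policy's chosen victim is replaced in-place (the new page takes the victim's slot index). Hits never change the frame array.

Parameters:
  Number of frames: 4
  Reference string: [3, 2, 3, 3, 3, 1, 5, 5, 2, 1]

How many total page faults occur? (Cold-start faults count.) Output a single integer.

Answer: 4

Derivation:
Step 0: ref 3 → FAULT, frames=[3,-,-,-]
Step 1: ref 2 → FAULT, frames=[3,2,-,-]
Step 2: ref 3 → HIT, frames=[3,2,-,-]
Step 3: ref 3 → HIT, frames=[3,2,-,-]
Step 4: ref 3 → HIT, frames=[3,2,-,-]
Step 5: ref 1 → FAULT, frames=[3,2,1,-]
Step 6: ref 5 → FAULT, frames=[3,2,1,5]
Step 7: ref 5 → HIT, frames=[3,2,1,5]
Step 8: ref 2 → HIT, frames=[3,2,1,5]
Step 9: ref 1 → HIT, frames=[3,2,1,5]
Total faults: 4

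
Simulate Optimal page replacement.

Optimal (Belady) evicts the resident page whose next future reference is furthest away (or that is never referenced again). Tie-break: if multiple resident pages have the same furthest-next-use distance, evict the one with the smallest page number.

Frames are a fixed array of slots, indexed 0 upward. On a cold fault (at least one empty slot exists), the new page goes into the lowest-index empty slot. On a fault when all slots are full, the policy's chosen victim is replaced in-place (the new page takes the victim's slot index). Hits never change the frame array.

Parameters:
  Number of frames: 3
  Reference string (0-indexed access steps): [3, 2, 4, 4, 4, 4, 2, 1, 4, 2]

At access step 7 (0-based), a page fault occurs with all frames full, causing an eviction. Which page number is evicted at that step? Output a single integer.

Answer: 3

Derivation:
Step 0: ref 3 -> FAULT, frames=[3,-,-]
Step 1: ref 2 -> FAULT, frames=[3,2,-]
Step 2: ref 4 -> FAULT, frames=[3,2,4]
Step 3: ref 4 -> HIT, frames=[3,2,4]
Step 4: ref 4 -> HIT, frames=[3,2,4]
Step 5: ref 4 -> HIT, frames=[3,2,4]
Step 6: ref 2 -> HIT, frames=[3,2,4]
Step 7: ref 1 -> FAULT, evict 3, frames=[1,2,4]
At step 7: evicted page 3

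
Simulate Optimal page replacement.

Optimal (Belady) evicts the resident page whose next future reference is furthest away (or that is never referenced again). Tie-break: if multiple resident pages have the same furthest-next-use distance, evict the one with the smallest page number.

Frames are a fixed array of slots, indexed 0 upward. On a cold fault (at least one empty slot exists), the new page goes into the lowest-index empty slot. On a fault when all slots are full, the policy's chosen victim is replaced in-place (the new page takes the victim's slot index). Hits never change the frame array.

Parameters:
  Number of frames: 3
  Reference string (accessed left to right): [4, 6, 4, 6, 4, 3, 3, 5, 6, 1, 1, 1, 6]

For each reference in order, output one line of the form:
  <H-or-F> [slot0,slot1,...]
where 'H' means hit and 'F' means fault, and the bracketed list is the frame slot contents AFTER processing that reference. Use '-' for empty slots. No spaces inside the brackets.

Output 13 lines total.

F [4,-,-]
F [4,6,-]
H [4,6,-]
H [4,6,-]
H [4,6,-]
F [4,6,3]
H [4,6,3]
F [4,6,5]
H [4,6,5]
F [1,6,5]
H [1,6,5]
H [1,6,5]
H [1,6,5]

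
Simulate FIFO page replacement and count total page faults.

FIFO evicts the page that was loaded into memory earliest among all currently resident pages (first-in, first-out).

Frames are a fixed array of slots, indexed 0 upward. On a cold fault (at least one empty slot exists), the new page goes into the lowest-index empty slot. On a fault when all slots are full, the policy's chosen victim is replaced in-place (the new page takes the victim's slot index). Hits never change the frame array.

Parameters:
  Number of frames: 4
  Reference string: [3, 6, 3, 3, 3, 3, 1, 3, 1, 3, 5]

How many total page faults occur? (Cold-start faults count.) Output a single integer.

Answer: 4

Derivation:
Step 0: ref 3 → FAULT, frames=[3,-,-,-]
Step 1: ref 6 → FAULT, frames=[3,6,-,-]
Step 2: ref 3 → HIT, frames=[3,6,-,-]
Step 3: ref 3 → HIT, frames=[3,6,-,-]
Step 4: ref 3 → HIT, frames=[3,6,-,-]
Step 5: ref 3 → HIT, frames=[3,6,-,-]
Step 6: ref 1 → FAULT, frames=[3,6,1,-]
Step 7: ref 3 → HIT, frames=[3,6,1,-]
Step 8: ref 1 → HIT, frames=[3,6,1,-]
Step 9: ref 3 → HIT, frames=[3,6,1,-]
Step 10: ref 5 → FAULT, frames=[3,6,1,5]
Total faults: 4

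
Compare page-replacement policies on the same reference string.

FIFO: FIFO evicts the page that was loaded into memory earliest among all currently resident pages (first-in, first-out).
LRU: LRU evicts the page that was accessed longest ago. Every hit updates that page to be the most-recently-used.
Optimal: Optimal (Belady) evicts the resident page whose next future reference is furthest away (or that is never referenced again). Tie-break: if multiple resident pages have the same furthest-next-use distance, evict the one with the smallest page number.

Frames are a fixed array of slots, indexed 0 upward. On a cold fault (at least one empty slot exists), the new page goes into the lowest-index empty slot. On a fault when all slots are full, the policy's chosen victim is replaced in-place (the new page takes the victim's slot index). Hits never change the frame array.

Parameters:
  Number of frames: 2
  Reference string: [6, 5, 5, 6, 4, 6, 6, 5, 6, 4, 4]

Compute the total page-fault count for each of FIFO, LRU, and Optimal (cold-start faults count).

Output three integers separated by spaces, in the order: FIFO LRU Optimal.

Answer: 6 5 5

Derivation:
--- FIFO ---
  step 0: ref 6 -> FAULT, frames=[6,-] (faults so far: 1)
  step 1: ref 5 -> FAULT, frames=[6,5] (faults so far: 2)
  step 2: ref 5 -> HIT, frames=[6,5] (faults so far: 2)
  step 3: ref 6 -> HIT, frames=[6,5] (faults so far: 2)
  step 4: ref 4 -> FAULT, evict 6, frames=[4,5] (faults so far: 3)
  step 5: ref 6 -> FAULT, evict 5, frames=[4,6] (faults so far: 4)
  step 6: ref 6 -> HIT, frames=[4,6] (faults so far: 4)
  step 7: ref 5 -> FAULT, evict 4, frames=[5,6] (faults so far: 5)
  step 8: ref 6 -> HIT, frames=[5,6] (faults so far: 5)
  step 9: ref 4 -> FAULT, evict 6, frames=[5,4] (faults so far: 6)
  step 10: ref 4 -> HIT, frames=[5,4] (faults so far: 6)
  FIFO total faults: 6
--- LRU ---
  step 0: ref 6 -> FAULT, frames=[6,-] (faults so far: 1)
  step 1: ref 5 -> FAULT, frames=[6,5] (faults so far: 2)
  step 2: ref 5 -> HIT, frames=[6,5] (faults so far: 2)
  step 3: ref 6 -> HIT, frames=[6,5] (faults so far: 2)
  step 4: ref 4 -> FAULT, evict 5, frames=[6,4] (faults so far: 3)
  step 5: ref 6 -> HIT, frames=[6,4] (faults so far: 3)
  step 6: ref 6 -> HIT, frames=[6,4] (faults so far: 3)
  step 7: ref 5 -> FAULT, evict 4, frames=[6,5] (faults so far: 4)
  step 8: ref 6 -> HIT, frames=[6,5] (faults so far: 4)
  step 9: ref 4 -> FAULT, evict 5, frames=[6,4] (faults so far: 5)
  step 10: ref 4 -> HIT, frames=[6,4] (faults so far: 5)
  LRU total faults: 5
--- Optimal ---
  step 0: ref 6 -> FAULT, frames=[6,-] (faults so far: 1)
  step 1: ref 5 -> FAULT, frames=[6,5] (faults so far: 2)
  step 2: ref 5 -> HIT, frames=[6,5] (faults so far: 2)
  step 3: ref 6 -> HIT, frames=[6,5] (faults so far: 2)
  step 4: ref 4 -> FAULT, evict 5, frames=[6,4] (faults so far: 3)
  step 5: ref 6 -> HIT, frames=[6,4] (faults so far: 3)
  step 6: ref 6 -> HIT, frames=[6,4] (faults so far: 3)
  step 7: ref 5 -> FAULT, evict 4, frames=[6,5] (faults so far: 4)
  step 8: ref 6 -> HIT, frames=[6,5] (faults so far: 4)
  step 9: ref 4 -> FAULT, evict 5, frames=[6,4] (faults so far: 5)
  step 10: ref 4 -> HIT, frames=[6,4] (faults so far: 5)
  Optimal total faults: 5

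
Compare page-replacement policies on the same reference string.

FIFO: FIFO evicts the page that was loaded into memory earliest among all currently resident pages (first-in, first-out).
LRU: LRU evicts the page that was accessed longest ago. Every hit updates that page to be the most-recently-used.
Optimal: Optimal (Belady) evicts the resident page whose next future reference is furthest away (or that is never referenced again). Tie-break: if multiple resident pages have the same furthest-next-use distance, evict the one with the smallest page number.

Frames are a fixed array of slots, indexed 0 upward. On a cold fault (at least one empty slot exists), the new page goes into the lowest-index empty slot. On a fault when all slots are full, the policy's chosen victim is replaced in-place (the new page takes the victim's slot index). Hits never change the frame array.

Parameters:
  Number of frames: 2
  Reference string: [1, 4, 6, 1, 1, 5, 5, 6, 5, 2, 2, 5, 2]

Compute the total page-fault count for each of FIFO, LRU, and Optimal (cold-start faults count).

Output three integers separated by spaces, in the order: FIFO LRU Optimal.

--- FIFO ---
  step 0: ref 1 -> FAULT, frames=[1,-] (faults so far: 1)
  step 1: ref 4 -> FAULT, frames=[1,4] (faults so far: 2)
  step 2: ref 6 -> FAULT, evict 1, frames=[6,4] (faults so far: 3)
  step 3: ref 1 -> FAULT, evict 4, frames=[6,1] (faults so far: 4)
  step 4: ref 1 -> HIT, frames=[6,1] (faults so far: 4)
  step 5: ref 5 -> FAULT, evict 6, frames=[5,1] (faults so far: 5)
  step 6: ref 5 -> HIT, frames=[5,1] (faults so far: 5)
  step 7: ref 6 -> FAULT, evict 1, frames=[5,6] (faults so far: 6)
  step 8: ref 5 -> HIT, frames=[5,6] (faults so far: 6)
  step 9: ref 2 -> FAULT, evict 5, frames=[2,6] (faults so far: 7)
  step 10: ref 2 -> HIT, frames=[2,6] (faults so far: 7)
  step 11: ref 5 -> FAULT, evict 6, frames=[2,5] (faults so far: 8)
  step 12: ref 2 -> HIT, frames=[2,5] (faults so far: 8)
  FIFO total faults: 8
--- LRU ---
  step 0: ref 1 -> FAULT, frames=[1,-] (faults so far: 1)
  step 1: ref 4 -> FAULT, frames=[1,4] (faults so far: 2)
  step 2: ref 6 -> FAULT, evict 1, frames=[6,4] (faults so far: 3)
  step 3: ref 1 -> FAULT, evict 4, frames=[6,1] (faults so far: 4)
  step 4: ref 1 -> HIT, frames=[6,1] (faults so far: 4)
  step 5: ref 5 -> FAULT, evict 6, frames=[5,1] (faults so far: 5)
  step 6: ref 5 -> HIT, frames=[5,1] (faults so far: 5)
  step 7: ref 6 -> FAULT, evict 1, frames=[5,6] (faults so far: 6)
  step 8: ref 5 -> HIT, frames=[5,6] (faults so far: 6)
  step 9: ref 2 -> FAULT, evict 6, frames=[5,2] (faults so far: 7)
  step 10: ref 2 -> HIT, frames=[5,2] (faults so far: 7)
  step 11: ref 5 -> HIT, frames=[5,2] (faults so far: 7)
  step 12: ref 2 -> HIT, frames=[5,2] (faults so far: 7)
  LRU total faults: 7
--- Optimal ---
  step 0: ref 1 -> FAULT, frames=[1,-] (faults so far: 1)
  step 1: ref 4 -> FAULT, frames=[1,4] (faults so far: 2)
  step 2: ref 6 -> FAULT, evict 4, frames=[1,6] (faults so far: 3)
  step 3: ref 1 -> HIT, frames=[1,6] (faults so far: 3)
  step 4: ref 1 -> HIT, frames=[1,6] (faults so far: 3)
  step 5: ref 5 -> FAULT, evict 1, frames=[5,6] (faults so far: 4)
  step 6: ref 5 -> HIT, frames=[5,6] (faults so far: 4)
  step 7: ref 6 -> HIT, frames=[5,6] (faults so far: 4)
  step 8: ref 5 -> HIT, frames=[5,6] (faults so far: 4)
  step 9: ref 2 -> FAULT, evict 6, frames=[5,2] (faults so far: 5)
  step 10: ref 2 -> HIT, frames=[5,2] (faults so far: 5)
  step 11: ref 5 -> HIT, frames=[5,2] (faults so far: 5)
  step 12: ref 2 -> HIT, frames=[5,2] (faults so far: 5)
  Optimal total faults: 5

Answer: 8 7 5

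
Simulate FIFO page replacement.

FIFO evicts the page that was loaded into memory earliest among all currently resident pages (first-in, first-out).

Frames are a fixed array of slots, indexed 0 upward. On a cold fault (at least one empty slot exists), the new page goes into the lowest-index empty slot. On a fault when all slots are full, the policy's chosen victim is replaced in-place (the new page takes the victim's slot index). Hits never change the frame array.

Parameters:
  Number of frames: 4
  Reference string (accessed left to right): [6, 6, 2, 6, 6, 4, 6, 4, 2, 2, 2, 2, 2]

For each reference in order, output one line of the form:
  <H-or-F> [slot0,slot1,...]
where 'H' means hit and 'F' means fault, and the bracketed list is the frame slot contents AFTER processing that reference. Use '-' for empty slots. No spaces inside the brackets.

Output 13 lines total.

F [6,-,-,-]
H [6,-,-,-]
F [6,2,-,-]
H [6,2,-,-]
H [6,2,-,-]
F [6,2,4,-]
H [6,2,4,-]
H [6,2,4,-]
H [6,2,4,-]
H [6,2,4,-]
H [6,2,4,-]
H [6,2,4,-]
H [6,2,4,-]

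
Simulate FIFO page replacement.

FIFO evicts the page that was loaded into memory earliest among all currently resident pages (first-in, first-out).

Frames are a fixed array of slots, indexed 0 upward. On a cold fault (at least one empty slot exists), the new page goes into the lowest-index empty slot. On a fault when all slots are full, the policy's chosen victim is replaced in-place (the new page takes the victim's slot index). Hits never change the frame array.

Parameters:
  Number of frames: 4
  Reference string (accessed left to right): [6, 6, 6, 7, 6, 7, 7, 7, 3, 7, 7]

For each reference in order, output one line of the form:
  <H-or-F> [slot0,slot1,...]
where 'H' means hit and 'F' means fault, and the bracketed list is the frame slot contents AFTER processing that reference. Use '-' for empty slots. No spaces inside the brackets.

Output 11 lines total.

F [6,-,-,-]
H [6,-,-,-]
H [6,-,-,-]
F [6,7,-,-]
H [6,7,-,-]
H [6,7,-,-]
H [6,7,-,-]
H [6,7,-,-]
F [6,7,3,-]
H [6,7,3,-]
H [6,7,3,-]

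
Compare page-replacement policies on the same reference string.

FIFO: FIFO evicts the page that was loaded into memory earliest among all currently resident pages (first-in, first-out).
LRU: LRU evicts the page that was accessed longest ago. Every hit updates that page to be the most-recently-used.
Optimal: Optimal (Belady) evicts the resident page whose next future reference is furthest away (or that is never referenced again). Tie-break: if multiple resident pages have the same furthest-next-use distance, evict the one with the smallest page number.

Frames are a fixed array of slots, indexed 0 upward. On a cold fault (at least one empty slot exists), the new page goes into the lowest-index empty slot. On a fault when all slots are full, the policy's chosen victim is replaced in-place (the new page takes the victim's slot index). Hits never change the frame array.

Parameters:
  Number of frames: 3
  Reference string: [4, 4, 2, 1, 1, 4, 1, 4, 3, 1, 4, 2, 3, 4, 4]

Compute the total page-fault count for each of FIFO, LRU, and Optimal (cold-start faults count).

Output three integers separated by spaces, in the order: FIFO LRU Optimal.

--- FIFO ---
  step 0: ref 4 -> FAULT, frames=[4,-,-] (faults so far: 1)
  step 1: ref 4 -> HIT, frames=[4,-,-] (faults so far: 1)
  step 2: ref 2 -> FAULT, frames=[4,2,-] (faults so far: 2)
  step 3: ref 1 -> FAULT, frames=[4,2,1] (faults so far: 3)
  step 4: ref 1 -> HIT, frames=[4,2,1] (faults so far: 3)
  step 5: ref 4 -> HIT, frames=[4,2,1] (faults so far: 3)
  step 6: ref 1 -> HIT, frames=[4,2,1] (faults so far: 3)
  step 7: ref 4 -> HIT, frames=[4,2,1] (faults so far: 3)
  step 8: ref 3 -> FAULT, evict 4, frames=[3,2,1] (faults so far: 4)
  step 9: ref 1 -> HIT, frames=[3,2,1] (faults so far: 4)
  step 10: ref 4 -> FAULT, evict 2, frames=[3,4,1] (faults so far: 5)
  step 11: ref 2 -> FAULT, evict 1, frames=[3,4,2] (faults so far: 6)
  step 12: ref 3 -> HIT, frames=[3,4,2] (faults so far: 6)
  step 13: ref 4 -> HIT, frames=[3,4,2] (faults so far: 6)
  step 14: ref 4 -> HIT, frames=[3,4,2] (faults so far: 6)
  FIFO total faults: 6
--- LRU ---
  step 0: ref 4 -> FAULT, frames=[4,-,-] (faults so far: 1)
  step 1: ref 4 -> HIT, frames=[4,-,-] (faults so far: 1)
  step 2: ref 2 -> FAULT, frames=[4,2,-] (faults so far: 2)
  step 3: ref 1 -> FAULT, frames=[4,2,1] (faults so far: 3)
  step 4: ref 1 -> HIT, frames=[4,2,1] (faults so far: 3)
  step 5: ref 4 -> HIT, frames=[4,2,1] (faults so far: 3)
  step 6: ref 1 -> HIT, frames=[4,2,1] (faults so far: 3)
  step 7: ref 4 -> HIT, frames=[4,2,1] (faults so far: 3)
  step 8: ref 3 -> FAULT, evict 2, frames=[4,3,1] (faults so far: 4)
  step 9: ref 1 -> HIT, frames=[4,3,1] (faults so far: 4)
  step 10: ref 4 -> HIT, frames=[4,3,1] (faults so far: 4)
  step 11: ref 2 -> FAULT, evict 3, frames=[4,2,1] (faults so far: 5)
  step 12: ref 3 -> FAULT, evict 1, frames=[4,2,3] (faults so far: 6)
  step 13: ref 4 -> HIT, frames=[4,2,3] (faults so far: 6)
  step 14: ref 4 -> HIT, frames=[4,2,3] (faults so far: 6)
  LRU total faults: 6
--- Optimal ---
  step 0: ref 4 -> FAULT, frames=[4,-,-] (faults so far: 1)
  step 1: ref 4 -> HIT, frames=[4,-,-] (faults so far: 1)
  step 2: ref 2 -> FAULT, frames=[4,2,-] (faults so far: 2)
  step 3: ref 1 -> FAULT, frames=[4,2,1] (faults so far: 3)
  step 4: ref 1 -> HIT, frames=[4,2,1] (faults so far: 3)
  step 5: ref 4 -> HIT, frames=[4,2,1] (faults so far: 3)
  step 6: ref 1 -> HIT, frames=[4,2,1] (faults so far: 3)
  step 7: ref 4 -> HIT, frames=[4,2,1] (faults so far: 3)
  step 8: ref 3 -> FAULT, evict 2, frames=[4,3,1] (faults so far: 4)
  step 9: ref 1 -> HIT, frames=[4,3,1] (faults so far: 4)
  step 10: ref 4 -> HIT, frames=[4,3,1] (faults so far: 4)
  step 11: ref 2 -> FAULT, evict 1, frames=[4,3,2] (faults so far: 5)
  step 12: ref 3 -> HIT, frames=[4,3,2] (faults so far: 5)
  step 13: ref 4 -> HIT, frames=[4,3,2] (faults so far: 5)
  step 14: ref 4 -> HIT, frames=[4,3,2] (faults so far: 5)
  Optimal total faults: 5

Answer: 6 6 5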